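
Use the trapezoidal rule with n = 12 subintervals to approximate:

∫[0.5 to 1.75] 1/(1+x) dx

f(x) = 1/(1+x)
a = 0.5, b = 1.75, n = 12
h = (b - a)/n = 0.104167

Trapezoidal rule: (h/2)[f(x₀) + 2f(x₁) + 2f(x₂) + ... + f(xₙ)]

x_0 = 0.5000, f(x_0) = 0.666667, coefficient = 1
x_1 = 0.6042, f(x_1) = 0.623377, coefficient = 2
x_2 = 0.7083, f(x_2) = 0.585366, coefficient = 2
x_3 = 0.8125, f(x_3) = 0.551724, coefficient = 2
x_4 = 0.9167, f(x_4) = 0.521739, coefficient = 2
x_5 = 1.0208, f(x_5) = 0.494845, coefficient = 2
x_6 = 1.1250, f(x_6) = 0.470588, coefficient = 2
x_7 = 1.2292, f(x_7) = 0.448598, coefficient = 2
x_8 = 1.3333, f(x_8) = 0.428571, coefficient = 2
x_9 = 1.4375, f(x_9) = 0.410256, coefficient = 2
x_10 = 1.5417, f(x_10) = 0.393443, coefficient = 2
x_11 = 1.6458, f(x_11) = 0.377953, coefficient = 2
x_12 = 1.7500, f(x_12) = 0.363636, coefficient = 1

I ≈ (0.104167/2) × 11.643224 = 0.606418
Exact value: 0.606136
Error: 0.000282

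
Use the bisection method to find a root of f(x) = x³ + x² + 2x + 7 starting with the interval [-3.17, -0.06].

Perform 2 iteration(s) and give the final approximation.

f(x) = x³ + x² + 2x + 7
Initial interval: [-3.17, -0.06]

Iteration 1:
  c_1 = (-3.170000 + (-0.060000))/2 = -1.615000
  f(c_1) = f(-1.615000) = 2.165942
  f(a) × f(c) < 0, new interval: [-3.170000, -1.615000]
Iteration 2:
  c_2 = (-3.170000 + (-1.615000))/2 = -2.392500
  f(c_2) = f(-2.392500) = -5.755748
  f(a) × f(c) ≥ 0, new interval: [-2.392500, -1.615000]

After 2 iteration(s), the approximation is c_2 = -2.392500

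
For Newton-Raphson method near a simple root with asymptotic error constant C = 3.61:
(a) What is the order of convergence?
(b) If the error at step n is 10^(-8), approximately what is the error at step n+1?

(a) Newton-Raphson has quadratic (order 2) convergence near simple roots.
    This means |e_{n+1}| ≈ C|e_n|².

(b) With |e_n| = 10^(-8) and C = 3.61:
    |e_{n+1}| ≈ 3.61 × (10^(-8))² = 3.61 × 10^(-16)

(a) 2 (quadratic); (b) |e_{n+1}| ≈ 3.610e-16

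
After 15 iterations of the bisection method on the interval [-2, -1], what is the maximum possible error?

Bisection error bound: |error| ≤ (b-a)/2^n
|error| ≤ (-1 - (-2))/2^15 = 1/2^15
|error| ≤ 0.0000305176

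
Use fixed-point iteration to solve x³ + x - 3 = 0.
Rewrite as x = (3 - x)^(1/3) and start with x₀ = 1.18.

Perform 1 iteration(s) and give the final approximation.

Equation: x³ + x - 3 = 0
Fixed-point form: x = (3 - x)^(1/3)
x₀ = 1.18

x_1 = g(1.180000) = 1.220929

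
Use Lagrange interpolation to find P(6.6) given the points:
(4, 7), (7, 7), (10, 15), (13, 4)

Lagrange interpolation formula:
P(x) = Σ yᵢ × Lᵢ(x)
where Lᵢ(x) = Π_{j≠i} (x - xⱼ)/(xᵢ - xⱼ)

L_0(6.6) = (6.6 - 7)/(4 - 7) × (6.6 - 10)/(4 - 10) × (6.6 - 13)/(4 - 13) = 0.053728
L_1(6.6) = (6.6 - 4)/(7 - 4) × (6.6 - 10)/(7 - 10) × (6.6 - 13)/(7 - 13) = 1.047704
L_2(6.6) = (6.6 - 4)/(10 - 4) × (6.6 - 7)/(10 - 7) × (6.6 - 13)/(10 - 13) = -0.123259
L_3(6.6) = (6.6 - 4)/(13 - 4) × (6.6 - 7)/(13 - 7) × (6.6 - 10)/(13 - 10) = 0.021827

P(6.6) = 7×L_0(6.6) + 7×L_1(6.6) + 15×L_2(6.6) + 4×L_3(6.6)
P(6.6) = 5.948444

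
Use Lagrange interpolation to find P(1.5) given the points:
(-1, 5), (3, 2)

Lagrange interpolation formula:
P(x) = Σ yᵢ × Lᵢ(x)
where Lᵢ(x) = Π_{j≠i} (x - xⱼ)/(xᵢ - xⱼ)

L_0(1.5) = (1.5 - 3)/(-1 - 3) = 0.375000
L_1(1.5) = (1.5 - (-1))/(3 - (-1)) = 0.625000

P(1.5) = 5×L_0(1.5) + 2×L_1(1.5)
P(1.5) = 3.125000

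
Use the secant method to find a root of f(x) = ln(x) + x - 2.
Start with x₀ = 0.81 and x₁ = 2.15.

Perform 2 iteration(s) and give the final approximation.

f(x) = ln(x) + x - 2
x₀ = 0.81, x₁ = 2.15

Secant formula: x_{n+1} = x_n - f(x_n)(x_n - x_{n-1})/(f(x_n) - f(x_{n-1}))

Iteration 1:
  f(0.810000) = -1.400721
  f(2.150000) = 0.915468
  x_2 = 2.150000 - 0.915468×(2.150000 - 0.810000)/(0.915468 - (-1.400721))
       = 1.620368
Iteration 2:
  f(2.150000) = 0.915468
  f(1.620368) = 0.103022
  x_3 = 1.620368 - 0.103022×(1.620368 - 2.150000)/(0.103022 - 0.915468)
       = 1.553209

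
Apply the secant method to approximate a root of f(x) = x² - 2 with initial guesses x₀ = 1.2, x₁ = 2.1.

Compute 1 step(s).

f(x) = x² - 2
x₀ = 1.2, x₁ = 2.1

Secant formula: x_{n+1} = x_n - f(x_n)(x_n - x_{n-1})/(f(x_n) - f(x_{n-1}))

Iteration 1:
  f(1.200000) = -0.560000
  f(2.100000) = 2.410000
  x_2 = 2.100000 - 2.410000×(2.100000 - 1.200000)/(2.410000 - (-0.560000))
       = 1.369697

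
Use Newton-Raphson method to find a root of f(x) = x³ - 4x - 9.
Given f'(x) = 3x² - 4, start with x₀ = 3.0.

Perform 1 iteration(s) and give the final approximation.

f(x) = x³ - 4x - 9
f'(x) = 3x² - 4
x₀ = 3.0

Newton-Raphson formula: x_{n+1} = x_n - f(x_n)/f'(x_n)

Iteration 1:
  f(3.000000) = 6.000000
  f'(3.000000) = 23.000000
  x_1 = 3.000000 - 6.000000/23.000000 = 2.739130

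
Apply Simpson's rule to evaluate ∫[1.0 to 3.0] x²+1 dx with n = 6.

f(x) = x²+1
a = 1.0, b = 3.0, n = 6
h = (b - a)/n = 0.333333

Simpson's rule: (h/3)[f(x₀) + 4f(x₁) + 2f(x₂) + ... + f(xₙ)]

x_0 = 1.0000, f(x_0) = 2.000000, coefficient = 1
x_1 = 1.3333, f(x_1) = 2.777778, coefficient = 4
x_2 = 1.6667, f(x_2) = 3.777778, coefficient = 2
x_3 = 2.0000, f(x_3) = 5.000000, coefficient = 4
x_4 = 2.3333, f(x_4) = 6.444444, coefficient = 2
x_5 = 2.6667, f(x_5) = 8.111111, coefficient = 4
x_6 = 3.0000, f(x_6) = 10.000000, coefficient = 1

I ≈ (0.333333/3) × 96.000000 = 10.666667
Exact value: 10.666667
Error: 0.000000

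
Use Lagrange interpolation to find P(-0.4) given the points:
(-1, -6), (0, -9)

Lagrange interpolation formula:
P(x) = Σ yᵢ × Lᵢ(x)
where Lᵢ(x) = Π_{j≠i} (x - xⱼ)/(xᵢ - xⱼ)

L_0(-0.4) = (-0.4 - 0)/(-1 - 0) = 0.400000
L_1(-0.4) = (-0.4 - (-1))/(0 - (-1)) = 0.600000

P(-0.4) = (-6)×L_0(-0.4) + (-9)×L_1(-0.4)
P(-0.4) = -7.800000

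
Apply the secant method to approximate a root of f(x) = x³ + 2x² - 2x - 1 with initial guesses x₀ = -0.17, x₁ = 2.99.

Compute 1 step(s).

f(x) = x³ + 2x² - 2x - 1
x₀ = -0.17, x₁ = 2.99

Secant formula: x_{n+1} = x_n - f(x_n)(x_n - x_{n-1})/(f(x_n) - f(x_{n-1}))

Iteration 1:
  f(-0.170000) = -0.607113
  f(2.990000) = 37.631099
  x_2 = 2.990000 - 37.631099×(2.990000 - (-0.170000))/(37.631099 - (-0.607113))
       = -0.119828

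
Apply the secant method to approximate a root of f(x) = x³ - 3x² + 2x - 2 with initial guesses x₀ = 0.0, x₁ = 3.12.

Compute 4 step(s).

f(x) = x³ - 3x² + 2x - 2
x₀ = 0.0, x₁ = 3.12

Secant formula: x_{n+1} = x_n - f(x_n)(x_n - x_{n-1})/(f(x_n) - f(x_{n-1}))

Iteration 1:
  f(0.000000) = -2.000000
  f(3.120000) = 5.408128
  x_2 = 3.120000 - 5.408128×(3.120000 - 0.000000)/(5.408128 - (-2.000000))
       = 0.842318
Iteration 2:
  f(3.120000) = 5.408128
  f(0.842318) = -1.846239
  x_3 = 0.842318 - (-1.846239)×(0.842318 - 3.120000)/(-1.846239 - 5.408128)
       = 1.421989
Iteration 3:
  f(0.842318) = -1.846239
  f(1.421989) = -2.346843
  x_4 = 1.421989 - (-2.346843)×(1.421989 - 0.842318)/(-2.346843 - (-1.846239))
       = -1.295517
Iteration 4:
  f(1.421989) = -2.346843
  f(-1.295517) = -11.800481
  x_5 = -1.295517 - (-11.800481)×(-1.295517 - 1.421989)/(-11.800481 - (-2.346843))
       = 2.096603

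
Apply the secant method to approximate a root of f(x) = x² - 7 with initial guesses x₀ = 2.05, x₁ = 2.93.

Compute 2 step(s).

f(x) = x² - 7
x₀ = 2.05, x₁ = 2.93

Secant formula: x_{n+1} = x_n - f(x_n)(x_n - x_{n-1})/(f(x_n) - f(x_{n-1}))

Iteration 1:
  f(2.050000) = -2.797500
  f(2.930000) = 1.584900
  x_2 = 2.930000 - 1.584900×(2.930000 - 2.050000)/(1.584900 - (-2.797500))
       = 2.611747
Iteration 2:
  f(2.930000) = 1.584900
  f(2.611747) = -0.178778
  x_3 = 2.611747 - (-0.178778)×(2.611747 - 2.930000)/(-0.178778 - 1.584900)
       = 2.644007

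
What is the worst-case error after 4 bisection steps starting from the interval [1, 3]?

Bisection error bound: |error| ≤ (b-a)/2^n
|error| ≤ (3 - 1)/2^4 = 2/2^4
|error| ≤ 0.1250000000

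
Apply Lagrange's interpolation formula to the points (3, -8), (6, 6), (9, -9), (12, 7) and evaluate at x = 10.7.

Lagrange interpolation formula:
P(x) = Σ yᵢ × Lᵢ(x)
where Lᵢ(x) = Π_{j≠i} (x - xⱼ)/(xᵢ - xⱼ)

L_0(10.7) = (10.7 - 6)/(3 - 6) × (10.7 - 9)/(3 - 9) × (10.7 - 12)/(3 - 12) = 0.064117
L_1(10.7) = (10.7 - 3)/(6 - 3) × (10.7 - 9)/(6 - 9) × (10.7 - 12)/(6 - 12) = -0.315130
L_2(10.7) = (10.7 - 3)/(9 - 3) × (10.7 - 6)/(9 - 6) × (10.7 - 12)/(9 - 12) = 0.871241
L_3(10.7) = (10.7 - 3)/(12 - 3) × (10.7 - 6)/(12 - 6) × (10.7 - 9)/(12 - 9) = 0.379772

P(10.7) = (-8)×L_0(10.7) + 6×L_1(10.7) + (-9)×L_2(10.7) + 7×L_3(10.7)
P(10.7) = -7.586481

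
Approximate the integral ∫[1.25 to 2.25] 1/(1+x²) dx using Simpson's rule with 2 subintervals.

f(x) = 1/(1+x²)
a = 1.25, b = 2.25, n = 2
h = (b - a)/n = 0.500000

Simpson's rule: (h/3)[f(x₀) + 4f(x₁) + 2f(x₂) + ... + f(xₙ)]

x_0 = 1.2500, f(x_0) = 0.390244, coefficient = 1
x_1 = 1.7500, f(x_1) = 0.246154, coefficient = 4
x_2 = 2.2500, f(x_2) = 0.164948, coefficient = 1

I ≈ (0.500000/3) × 1.539808 = 0.256635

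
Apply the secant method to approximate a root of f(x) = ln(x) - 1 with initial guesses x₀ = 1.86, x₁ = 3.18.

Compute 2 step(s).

f(x) = ln(x) - 1
x₀ = 1.86, x₁ = 3.18

Secant formula: x_{n+1} = x_n - f(x_n)(x_n - x_{n-1})/(f(x_n) - f(x_{n-1}))

Iteration 1:
  f(1.860000) = -0.379424
  f(3.180000) = 0.156881
  x_2 = 3.180000 - 0.156881×(3.180000 - 1.860000)/(0.156881 - (-0.379424))
       = 2.793870
Iteration 2:
  f(3.180000) = 0.156881
  f(2.793870) = 0.027428
  x_3 = 2.793870 - 0.027428×(2.793870 - 3.180000)/(0.027428 - 0.156881)
       = 2.712059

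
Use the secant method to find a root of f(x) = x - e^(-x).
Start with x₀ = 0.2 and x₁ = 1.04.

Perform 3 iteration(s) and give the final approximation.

f(x) = x - e^(-x)
x₀ = 0.2, x₁ = 1.04

Secant formula: x_{n+1} = x_n - f(x_n)(x_n - x_{n-1})/(f(x_n) - f(x_{n-1}))

Iteration 1:
  f(0.200000) = -0.618731
  f(1.040000) = 0.686545
  x_2 = 1.040000 - 0.686545×(1.040000 - 0.200000)/(0.686545 - (-0.618731))
       = 0.598179
Iteration 2:
  f(1.040000) = 0.686545
  f(0.598179) = 0.048367
  x_3 = 0.598179 - 0.048367×(0.598179 - 1.040000)/(0.048367 - 0.686545)
       = 0.564694
Iteration 3:
  f(0.598179) = 0.048367
  f(0.564694) = -0.003841
  x_4 = 0.564694 - (-0.003841)×(0.564694 - 0.598179)/(-0.003841 - 0.048367)
       = 0.567157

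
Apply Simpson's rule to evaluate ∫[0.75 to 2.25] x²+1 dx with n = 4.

f(x) = x²+1
a = 0.75, b = 2.25, n = 4
h = (b - a)/n = 0.375000

Simpson's rule: (h/3)[f(x₀) + 4f(x₁) + 2f(x₂) + ... + f(xₙ)]

x_0 = 0.7500, f(x_0) = 1.562500, coefficient = 1
x_1 = 1.1250, f(x_1) = 2.265625, coefficient = 4
x_2 = 1.5000, f(x_2) = 3.250000, coefficient = 2
x_3 = 1.8750, f(x_3) = 4.515625, coefficient = 4
x_4 = 2.2500, f(x_4) = 6.062500, coefficient = 1

I ≈ (0.375000/3) × 41.250000 = 5.156250
Exact value: 5.156250
Error: 0.000000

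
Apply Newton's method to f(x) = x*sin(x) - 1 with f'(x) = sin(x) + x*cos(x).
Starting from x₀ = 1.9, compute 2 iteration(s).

f(x) = x*sin(x) - 1
f'(x) = sin(x) + x*cos(x)
x₀ = 1.9

Newton-Raphson formula: x_{n+1} = x_n - f(x_n)/f'(x_n)

Iteration 1:
  f(1.900000) = 0.797970
  f'(1.900000) = 0.332050
  x_1 = 1.900000 - 0.797970/0.332050 = -0.503163
Iteration 2:
  f(-0.503163) = -0.757375
  f'(-0.503163) = -0.923001
  x_2 = -0.503163 - (-0.757375)/(-0.923001) = -1.323720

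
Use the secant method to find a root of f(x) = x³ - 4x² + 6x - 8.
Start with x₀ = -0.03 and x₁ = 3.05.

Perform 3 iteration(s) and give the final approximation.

f(x) = x³ - 4x² + 6x - 8
x₀ = -0.03, x₁ = 3.05

Secant formula: x_{n+1} = x_n - f(x_n)(x_n - x_{n-1})/(f(x_n) - f(x_{n-1}))

Iteration 1:
  f(-0.030000) = -8.183627
  f(3.050000) = 1.462625
  x_2 = 3.050000 - 1.462625×(3.050000 - (-0.030000))/(1.462625 - (-8.183627))
       = 2.582991
Iteration 2:
  f(3.050000) = 1.462625
  f(2.582991) = -1.956114
  x_3 = 2.582991 - (-1.956114)×(2.582991 - 3.050000)/(-1.956114 - 1.462625)
       = 2.850202
Iteration 3:
  f(2.582991) = -1.956114
  f(2.850202) = -0.239350
  x_4 = 2.850202 - (-0.239350)×(2.850202 - 2.582991)/(-0.239350 - (-1.956114))
       = 2.887456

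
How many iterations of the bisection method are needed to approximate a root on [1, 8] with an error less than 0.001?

We need (b-a)/2^n ≤ 0.001
(8 - 1)/2^n ≤ 0.001
7/2^n ≤ 0.001
2^n ≥ 7000
n ≥ log₂(7000) = 12.77
n ≥ 13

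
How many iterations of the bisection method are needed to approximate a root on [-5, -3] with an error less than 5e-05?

We need (b-a)/2^n ≤ 5e-05
(-3 - (-5))/2^n ≤ 5e-05
2/2^n ≤ 5e-05
2^n ≥ 40000
n ≥ log₂(40000) = 15.29
n ≥ 16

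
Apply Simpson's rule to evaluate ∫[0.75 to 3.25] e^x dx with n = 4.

f(x) = e^x
a = 0.75, b = 3.25, n = 4
h = (b - a)/n = 0.625000

Simpson's rule: (h/3)[f(x₀) + 4f(x₁) + 2f(x₂) + ... + f(xₙ)]

x_0 = 0.7500, f(x_0) = 2.117000, coefficient = 1
x_1 = 1.3750, f(x_1) = 3.955077, coefficient = 4
x_2 = 2.0000, f(x_2) = 7.389056, coefficient = 2
x_3 = 2.6250, f(x_3) = 13.804574, coefficient = 4
x_4 = 3.2500, f(x_4) = 25.790340, coefficient = 1

I ≈ (0.625000/3) × 113.724056 = 23.692512
Exact value: 23.673340
Error: 0.019172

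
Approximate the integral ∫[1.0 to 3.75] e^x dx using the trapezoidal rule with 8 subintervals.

f(x) = e^x
a = 1.0, b = 3.75, n = 8
h = (b - a)/n = 0.343750

Trapezoidal rule: (h/2)[f(x₀) + 2f(x₁) + 2f(x₂) + ... + f(xₙ)]

x_0 = 1.0000, f(x_0) = 2.718282, coefficient = 1
x_1 = 1.3438, f(x_1) = 3.833392, coefficient = 2
x_2 = 1.6875, f(x_2) = 5.405949, coefficient = 2
x_3 = 2.0312, f(x_3) = 7.623610, coefficient = 2
x_4 = 2.3750, f(x_4) = 10.751013, coefficient = 2
x_5 = 2.7188, f(x_5) = 15.161359, coefficient = 2
x_6 = 3.0625, f(x_6) = 21.380943, coefficient = 2
x_7 = 3.4062, f(x_7) = 30.151962, coefficient = 2
x_8 = 3.7500, f(x_8) = 42.521082, coefficient = 1

I ≈ (0.343750/2) × 233.855819 = 40.193969
Exact value: 39.802800
Error: 0.391169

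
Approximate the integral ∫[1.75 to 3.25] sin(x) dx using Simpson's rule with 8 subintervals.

f(x) = sin(x)
a = 1.75, b = 3.25, n = 8
h = (b - a)/n = 0.187500

Simpson's rule: (h/3)[f(x₀) + 4f(x₁) + 2f(x₂) + ... + f(xₙ)]

x_0 = 1.7500, f(x_0) = 0.983986, coefficient = 1
x_1 = 1.9375, f(x_1) = 0.933514, coefficient = 4
x_2 = 2.1250, f(x_2) = 0.850320, coefficient = 2
x_3 = 2.3125, f(x_3) = 0.737319, coefficient = 4
x_4 = 2.5000, f(x_4) = 0.598472, coefficient = 2
x_5 = 2.6875, f(x_5) = 0.438647, coefficient = 4
x_6 = 2.8750, f(x_6) = 0.263446, coefficient = 2
x_7 = 3.0625, f(x_7) = 0.079010, coefficient = 4
x_8 = 3.2500, f(x_8) = -0.108195, coefficient = 1

I ≈ (0.187500/3) × 13.054228 = 0.815889
Exact value: 0.815884
Error: 0.000006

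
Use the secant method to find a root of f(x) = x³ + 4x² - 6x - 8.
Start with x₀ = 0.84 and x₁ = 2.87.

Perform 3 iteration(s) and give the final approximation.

f(x) = x³ + 4x² - 6x - 8
x₀ = 0.84, x₁ = 2.87

Secant formula: x_{n+1} = x_n - f(x_n)(x_n - x_{n-1})/(f(x_n) - f(x_{n-1}))

Iteration 1:
  f(0.840000) = -9.624896
  f(2.870000) = 31.367503
  x_2 = 2.870000 - 31.367503×(2.870000 - 0.840000)/(31.367503 - (-9.624896))
       = 1.316638
Iteration 2:
  f(2.870000) = 31.367503
  f(1.316638) = -6.683246
  x_3 = 1.316638 - (-6.683246)×(1.316638 - 2.870000)/(-6.683246 - 31.367503)
       = 1.589471
Iteration 3:
  f(1.316638) = -6.683246
  f(1.589471) = -3.415484
  x_4 = 1.589471 - (-3.415484)×(1.589471 - 1.316638)/(-3.415484 - (-6.683246))
       = 1.874638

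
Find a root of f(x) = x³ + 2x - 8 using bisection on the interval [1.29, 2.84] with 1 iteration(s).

f(x) = x³ + 2x - 8
Initial interval: [1.29, 2.84]

Iteration 1:
  c_1 = (1.290000 + 2.840000)/2 = 2.065000
  f(c_1) = f(2.065000) = 4.935625
  f(a) × f(c) < 0, new interval: [1.290000, 2.065000]

After 1 iteration(s), the approximation is c_1 = 2.065000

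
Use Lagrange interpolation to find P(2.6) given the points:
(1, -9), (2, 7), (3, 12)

Lagrange interpolation formula:
P(x) = Σ yᵢ × Lᵢ(x)
where Lᵢ(x) = Π_{j≠i} (x - xⱼ)/(xᵢ - xⱼ)

L_0(2.6) = (2.6 - 2)/(1 - 2) × (2.6 - 3)/(1 - 3) = -0.120000
L_1(2.6) = (2.6 - 1)/(2 - 1) × (2.6 - 3)/(2 - 3) = 0.640000
L_2(2.6) = (2.6 - 1)/(3 - 1) × (2.6 - 2)/(3 - 2) = 0.480000

P(2.6) = (-9)×L_0(2.6) + 7×L_1(2.6) + 12×L_2(2.6)
P(2.6) = 11.320000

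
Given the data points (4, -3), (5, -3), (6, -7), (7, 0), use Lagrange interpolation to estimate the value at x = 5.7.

Lagrange interpolation formula:
P(x) = Σ yᵢ × Lᵢ(x)
where Lᵢ(x) = Π_{j≠i} (x - xⱼ)/(xᵢ - xⱼ)

L_0(5.7) = (5.7 - 5)/(4 - 5) × (5.7 - 6)/(4 - 6) × (5.7 - 7)/(4 - 7) = -0.045500
L_1(5.7) = (5.7 - 4)/(5 - 4) × (5.7 - 6)/(5 - 6) × (5.7 - 7)/(5 - 7) = 0.331500
L_2(5.7) = (5.7 - 4)/(6 - 4) × (5.7 - 5)/(6 - 5) × (5.7 - 7)/(6 - 7) = 0.773500
L_3(5.7) = (5.7 - 4)/(7 - 4) × (5.7 - 5)/(7 - 5) × (5.7 - 6)/(7 - 6) = -0.059500

P(5.7) = (-3)×L_0(5.7) + (-3)×L_1(5.7) + (-7)×L_2(5.7) + 0×L_3(5.7)
P(5.7) = -6.272500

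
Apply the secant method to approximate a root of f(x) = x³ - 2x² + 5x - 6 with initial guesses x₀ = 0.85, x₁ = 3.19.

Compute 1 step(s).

f(x) = x³ - 2x² + 5x - 6
x₀ = 0.85, x₁ = 3.19

Secant formula: x_{n+1} = x_n - f(x_n)(x_n - x_{n-1})/(f(x_n) - f(x_{n-1}))

Iteration 1:
  f(0.850000) = -2.580875
  f(3.190000) = 22.059559
  x_2 = 3.190000 - 22.059559×(3.190000 - 0.850000)/(22.059559 - (-2.580875))
       = 1.095095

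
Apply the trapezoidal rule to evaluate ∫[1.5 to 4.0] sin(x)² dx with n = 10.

f(x) = sin(x)²
a = 1.5, b = 4.0, n = 10
h = (b - a)/n = 0.250000

Trapezoidal rule: (h/2)[f(x₀) + 2f(x₁) + 2f(x₂) + ... + f(xₙ)]

x_0 = 1.5000, f(x_0) = 0.994996, coefficient = 1
x_1 = 1.7500, f(x_1) = 0.968228, coefficient = 2
x_2 = 2.0000, f(x_2) = 0.826822, coefficient = 2
x_3 = 2.2500, f(x_3) = 0.605398, coefficient = 2
x_4 = 2.5000, f(x_4) = 0.358169, coefficient = 2
x_5 = 2.7500, f(x_5) = 0.145665, coefficient = 2
x_6 = 3.0000, f(x_6) = 0.019915, coefficient = 2
x_7 = 3.2500, f(x_7) = 0.011706, coefficient = 2
x_8 = 3.5000, f(x_8) = 0.123049, coefficient = 2
x_9 = 3.7500, f(x_9) = 0.326682, coefficient = 2
x_10 = 4.0000, f(x_10) = 0.572750, coefficient = 1

I ≈ (0.250000/2) × 8.339015 = 1.042377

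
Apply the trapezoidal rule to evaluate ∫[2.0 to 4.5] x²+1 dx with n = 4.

f(x) = x²+1
a = 2.0, b = 4.5, n = 4
h = (b - a)/n = 0.625000

Trapezoidal rule: (h/2)[f(x₀) + 2f(x₁) + 2f(x₂) + ... + f(xₙ)]

x_0 = 2.0000, f(x_0) = 5.000000, coefficient = 1
x_1 = 2.6250, f(x_1) = 7.890625, coefficient = 2
x_2 = 3.2500, f(x_2) = 11.562500, coefficient = 2
x_3 = 3.8750, f(x_3) = 16.015625, coefficient = 2
x_4 = 4.5000, f(x_4) = 21.250000, coefficient = 1

I ≈ (0.625000/2) × 97.187500 = 30.371094
Exact value: 30.208333
Error: 0.162760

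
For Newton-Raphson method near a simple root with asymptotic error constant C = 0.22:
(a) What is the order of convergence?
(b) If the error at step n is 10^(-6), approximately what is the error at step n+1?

(a) Newton-Raphson has quadratic (order 2) convergence near simple roots.
    This means |e_{n+1}| ≈ C|e_n|².

(b) With |e_n| = 10^(-6) and C = 0.22:
    |e_{n+1}| ≈ 0.22 × (10^(-6))² = 0.22 × 10^(-12)

(a) 2 (quadratic); (b) |e_{n+1}| ≈ 2.200e-13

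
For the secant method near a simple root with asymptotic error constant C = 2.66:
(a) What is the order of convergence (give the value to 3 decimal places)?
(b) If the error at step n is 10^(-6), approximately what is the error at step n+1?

(a) Secant method has superlinear convergence with order φ = (1+√5)/2 ≈ 1.618.
    This means |e_{n+1}| ≈ C|e_n|^1.618.

(b) With |e_n| = 10^(-6) and C = 2.66:
    |e_{n+1}| ≈ 2.66 × (10^(-6))^1.618 = 2.66 × 10^(-9.71)

(a) ≈ 1.618 (golden ratio); (b) |e_{n+1}| ≈ 5.208e-10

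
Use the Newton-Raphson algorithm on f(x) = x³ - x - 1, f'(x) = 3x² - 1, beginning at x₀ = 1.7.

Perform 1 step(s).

f(x) = x³ - x - 1
f'(x) = 3x² - 1
x₀ = 1.7

Newton-Raphson formula: x_{n+1} = x_n - f(x_n)/f'(x_n)

Iteration 1:
  f(1.700000) = 2.213000
  f'(1.700000) = 7.670000
  x_1 = 1.700000 - 2.213000/7.670000 = 1.411473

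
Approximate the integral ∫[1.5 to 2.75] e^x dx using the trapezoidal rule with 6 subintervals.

f(x) = e^x
a = 1.5, b = 2.75, n = 6
h = (b - a)/n = 0.208333

Trapezoidal rule: (h/2)[f(x₀) + 2f(x₁) + 2f(x₂) + ... + f(xₙ)]

x_0 = 1.5000, f(x_0) = 4.481689, coefficient = 1
x_1 = 1.7083, f(x_1) = 5.519754, coefficient = 2
x_2 = 1.9167, f(x_2) = 6.798260, coefficient = 2
x_3 = 2.1250, f(x_3) = 8.372897, coefficient = 2
x_4 = 2.3333, f(x_4) = 10.312259, coefficient = 2
x_5 = 2.5417, f(x_5) = 12.700821, coefficient = 2
x_6 = 2.7500, f(x_6) = 15.642632, coefficient = 1

I ≈ (0.208333/2) × 107.532304 = 11.201282
Exact value: 11.160943
Error: 0.040339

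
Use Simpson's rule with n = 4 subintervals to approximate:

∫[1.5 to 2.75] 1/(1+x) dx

f(x) = 1/(1+x)
a = 1.5, b = 2.75, n = 4
h = (b - a)/n = 0.312500

Simpson's rule: (h/3)[f(x₀) + 4f(x₁) + 2f(x₂) + ... + f(xₙ)]

x_0 = 1.5000, f(x_0) = 0.400000, coefficient = 1
x_1 = 1.8125, f(x_1) = 0.355556, coefficient = 4
x_2 = 2.1250, f(x_2) = 0.320000, coefficient = 2
x_3 = 2.4375, f(x_3) = 0.290909, coefficient = 4
x_4 = 2.7500, f(x_4) = 0.266667, coefficient = 1

I ≈ (0.312500/3) × 3.892525 = 0.405471
Exact value: 0.405465
Error: 0.000006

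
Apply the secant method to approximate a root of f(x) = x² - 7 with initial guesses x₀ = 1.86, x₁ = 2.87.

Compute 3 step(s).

f(x) = x² - 7
x₀ = 1.86, x₁ = 2.87

Secant formula: x_{n+1} = x_n - f(x_n)(x_n - x_{n-1})/(f(x_n) - f(x_{n-1}))

Iteration 1:
  f(1.860000) = -3.540400
  f(2.870000) = 1.236900
  x_2 = 2.870000 - 1.236900×(2.870000 - 1.860000)/(1.236900 - (-3.540400))
       = 2.608499
Iteration 2:
  f(2.870000) = 1.236900
  f(2.608499) = -0.195733
  x_3 = 2.608499 - (-0.195733)×(2.608499 - 2.870000)/(-0.195733 - 1.236900)
       = 2.644226
Iteration 3:
  f(2.608499) = -0.195733
  f(2.644226) = -0.008066
  x_4 = 2.644226 - (-0.008066)×(2.644226 - 2.608499)/(-0.008066 - (-0.195733))
       = 2.645762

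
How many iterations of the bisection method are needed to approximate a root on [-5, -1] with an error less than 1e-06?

We need (b-a)/2^n ≤ 1e-06
(-1 - (-5))/2^n ≤ 1e-06
4/2^n ≤ 1e-06
2^n ≥ 4000000
n ≥ log₂(4000000) = 21.93
n ≥ 22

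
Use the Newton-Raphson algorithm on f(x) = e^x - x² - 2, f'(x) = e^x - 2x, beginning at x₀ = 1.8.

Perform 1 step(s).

f(x) = e^x - x² - 2
f'(x) = e^x - 2x
x₀ = 1.8

Newton-Raphson formula: x_{n+1} = x_n - f(x_n)/f'(x_n)

Iteration 1:
  f(1.800000) = 0.809647
  f'(1.800000) = 2.449647
  x_1 = 1.800000 - 0.809647/2.449647 = 1.469484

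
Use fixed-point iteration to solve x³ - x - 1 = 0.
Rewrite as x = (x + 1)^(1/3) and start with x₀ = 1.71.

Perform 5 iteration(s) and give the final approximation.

Equation: x³ - x - 1 = 0
Fixed-point form: x = (x + 1)^(1/3)
x₀ = 1.71

x_1 = g(1.710000) = 1.394194
x_2 = g(1.394194) = 1.337785
x_3 = g(1.337785) = 1.327195
x_4 = g(1.327195) = 1.325188
x_5 = g(1.325188) = 1.324807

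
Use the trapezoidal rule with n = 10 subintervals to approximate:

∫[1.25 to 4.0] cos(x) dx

f(x) = cos(x)
a = 1.25, b = 4.0, n = 10
h = (b - a)/n = 0.275000

Trapezoidal rule: (h/2)[f(x₀) + 2f(x₁) + 2f(x₂) + ... + f(xₙ)]

x_0 = 1.2500, f(x_0) = 0.315322, coefficient = 1
x_1 = 1.5250, f(x_1) = 0.045780, coefficient = 2
x_2 = 1.8000, f(x_2) = -0.227202, coefficient = 2
x_3 = 2.0750, f(x_3) = -0.483110, coefficient = 2
x_4 = 2.3500, f(x_4) = -0.702713, coefficient = 2
x_5 = 2.6250, f(x_5) = -0.869507, coefficient = 2
x_6 = 2.9000, f(x_6) = -0.970958, coefficient = 2
x_7 = 3.1750, f(x_7) = -0.999442, coefficient = 2
x_8 = 3.4500, f(x_8) = -0.952818, coefficient = 2
x_9 = 3.7250, f(x_9) = -0.834590, coefficient = 2
x_10 = 4.0000, f(x_10) = -0.653644, coefficient = 1

I ≈ (0.275000/2) × -12.327444 = -1.695024
Exact value: -1.705787
Error: 0.010764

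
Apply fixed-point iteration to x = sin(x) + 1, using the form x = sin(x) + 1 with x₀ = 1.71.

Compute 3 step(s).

Equation: x = sin(x) + 1
Fixed-point form: x = sin(x) + 1
x₀ = 1.71

x_1 = g(1.710000) = 1.990327
x_2 = g(1.990327) = 1.913280
x_3 = g(1.913280) = 1.941923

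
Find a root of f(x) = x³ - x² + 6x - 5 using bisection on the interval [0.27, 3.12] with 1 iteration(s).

f(x) = x³ - x² + 6x - 5
Initial interval: [0.27, 3.12]

Iteration 1:
  c_1 = (0.270000 + 3.120000)/2 = 1.695000
  f(c_1) = f(1.695000) = 7.166752
  f(a) × f(c) < 0, new interval: [0.270000, 1.695000]

After 1 iteration(s), the approximation is c_1 = 1.695000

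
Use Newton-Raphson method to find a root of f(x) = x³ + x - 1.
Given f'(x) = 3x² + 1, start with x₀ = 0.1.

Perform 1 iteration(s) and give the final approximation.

f(x) = x³ + x - 1
f'(x) = 3x² + 1
x₀ = 0.1

Newton-Raphson formula: x_{n+1} = x_n - f(x_n)/f'(x_n)

Iteration 1:
  f(0.100000) = -0.899000
  f'(0.100000) = 1.030000
  x_1 = 0.100000 - (-0.899000)/1.030000 = 0.972816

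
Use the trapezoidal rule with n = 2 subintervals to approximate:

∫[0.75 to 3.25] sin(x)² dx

f(x) = sin(x)²
a = 0.75, b = 3.25, n = 2
h = (b - a)/n = 1.250000

Trapezoidal rule: (h/2)[f(x₀) + 2f(x₁) + 2f(x₂) + ... + f(xₙ)]

x_0 = 0.7500, f(x_0) = 0.464631, coefficient = 1
x_1 = 2.0000, f(x_1) = 0.826822, coefficient = 2
x_2 = 3.2500, f(x_2) = 0.011706, coefficient = 1

I ≈ (1.250000/2) × 2.129981 = 1.331238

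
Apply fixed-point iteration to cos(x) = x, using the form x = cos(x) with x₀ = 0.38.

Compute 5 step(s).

Equation: cos(x) = x
Fixed-point form: x = cos(x)
x₀ = 0.38

x_1 = g(0.380000) = 0.928665
x_2 = g(0.928665) = 0.598904
x_3 = g(0.598904) = 0.825954
x_4 = g(0.825954) = 0.677856
x_5 = g(0.677856) = 0.778919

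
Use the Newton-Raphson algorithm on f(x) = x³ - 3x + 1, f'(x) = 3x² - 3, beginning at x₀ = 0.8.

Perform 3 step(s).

f(x) = x³ - 3x + 1
f'(x) = 3x² - 3
x₀ = 0.8

Newton-Raphson formula: x_{n+1} = x_n - f(x_n)/f'(x_n)

Iteration 1:
  f(0.800000) = -0.888000
  f'(0.800000) = -1.080000
  x_1 = 0.800000 - (-0.888000)/(-1.080000) = -0.022222
Iteration 2:
  f(-0.022222) = 1.066656
  f'(-0.022222) = -2.998519
  x_2 = -0.022222 - 1.066656/(-2.998519) = 0.333505
Iteration 3:
  f(0.333505) = 0.036578
  f'(0.333505) = -2.666323
  x_3 = 0.333505 - 0.036578/(-2.666323) = 0.347224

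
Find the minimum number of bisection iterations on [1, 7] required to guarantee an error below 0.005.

We need (b-a)/2^n ≤ 0.005
(7 - 1)/2^n ≤ 0.005
6/2^n ≤ 0.005
2^n ≥ 1200
n ≥ log₂(1200) = 10.23
n ≥ 11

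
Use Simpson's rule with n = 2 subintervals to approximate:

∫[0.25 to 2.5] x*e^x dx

f(x) = x*e^x
a = 0.25, b = 2.5, n = 2
h = (b - a)/n = 1.125000

Simpson's rule: (h/3)[f(x₀) + 4f(x₁) + 2f(x₂) + ... + f(xₙ)]

x_0 = 0.2500, f(x_0) = 0.321006, coefficient = 1
x_1 = 1.3750, f(x_1) = 5.438230, coefficient = 4
x_2 = 2.5000, f(x_2) = 30.456235, coefficient = 1

I ≈ (1.125000/3) × 52.530163 = 19.698811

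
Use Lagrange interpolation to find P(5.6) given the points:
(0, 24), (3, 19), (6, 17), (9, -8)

Lagrange interpolation formula:
P(x) = Σ yᵢ × Lᵢ(x)
where Lᵢ(x) = Π_{j≠i} (x - xⱼ)/(xᵢ - xⱼ)

L_0(5.6) = (5.6 - 3)/(0 - 3) × (5.6 - 6)/(0 - 6) × (5.6 - 9)/(0 - 9) = -0.021827
L_1(5.6) = (5.6 - 0)/(3 - 0) × (5.6 - 6)/(3 - 6) × (5.6 - 9)/(3 - 9) = 0.141037
L_2(5.6) = (5.6 - 0)/(6 - 0) × (5.6 - 3)/(6 - 3) × (5.6 - 9)/(6 - 9) = 0.916741
L_3(5.6) = (5.6 - 0)/(9 - 0) × (5.6 - 3)/(9 - 3) × (5.6 - 6)/(9 - 6) = -0.035951

P(5.6) = 24×L_0(5.6) + 19×L_1(5.6) + 17×L_2(5.6) + (-8)×L_3(5.6)
P(5.6) = 18.028049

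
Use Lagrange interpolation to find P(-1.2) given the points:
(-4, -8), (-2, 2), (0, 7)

Lagrange interpolation formula:
P(x) = Σ yᵢ × Lᵢ(x)
where Lᵢ(x) = Π_{j≠i} (x - xⱼ)/(xᵢ - xⱼ)

L_0(-1.2) = (-1.2 - (-2))/(-4 - (-2)) × (-1.2 - 0)/(-4 - 0) = -0.120000
L_1(-1.2) = (-1.2 - (-4))/(-2 - (-4)) × (-1.2 - 0)/(-2 - 0) = 0.840000
L_2(-1.2) = (-1.2 - (-4))/(0 - (-4)) × (-1.2 - (-2))/(0 - (-2)) = 0.280000

P(-1.2) = (-8)×L_0(-1.2) + 2×L_1(-1.2) + 7×L_2(-1.2)
P(-1.2) = 4.600000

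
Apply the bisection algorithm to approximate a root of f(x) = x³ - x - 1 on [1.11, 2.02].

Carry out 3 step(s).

f(x) = x³ - x - 1
Initial interval: [1.11, 2.02]

Iteration 1:
  c_1 = (1.110000 + 2.020000)/2 = 1.565000
  f(c_1) = f(1.565000) = 1.268037
  f(a) × f(c) < 0, new interval: [1.110000, 1.565000]
Iteration 2:
  c_2 = (1.110000 + 1.565000)/2 = 1.337500
  f(c_2) = f(1.337500) = 0.055162
  f(a) × f(c) < 0, new interval: [1.110000, 1.337500]
Iteration 3:
  c_3 = (1.110000 + 1.337500)/2 = 1.223750
  f(c_3) = f(1.223750) = -0.391106
  f(a) × f(c) ≥ 0, new interval: [1.223750, 1.337500]

After 3 iteration(s), the approximation is c_3 = 1.223750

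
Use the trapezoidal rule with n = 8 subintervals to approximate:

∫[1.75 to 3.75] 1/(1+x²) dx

f(x) = 1/(1+x²)
a = 1.75, b = 3.75, n = 8
h = (b - a)/n = 0.250000

Trapezoidal rule: (h/2)[f(x₀) + 2f(x₁) + 2f(x₂) + ... + f(xₙ)]

x_0 = 1.7500, f(x_0) = 0.246154, coefficient = 1
x_1 = 2.0000, f(x_1) = 0.200000, coefficient = 2
x_2 = 2.2500, f(x_2) = 0.164948, coefficient = 2
x_3 = 2.5000, f(x_3) = 0.137931, coefficient = 2
x_4 = 2.7500, f(x_4) = 0.116788, coefficient = 2
x_5 = 3.0000, f(x_5) = 0.100000, coefficient = 2
x_6 = 3.2500, f(x_6) = 0.086486, coefficient = 2
x_7 = 3.5000, f(x_7) = 0.075472, coefficient = 2
x_8 = 3.7500, f(x_8) = 0.066390, coefficient = 1

I ≈ (0.250000/2) × 2.075796 = 0.259474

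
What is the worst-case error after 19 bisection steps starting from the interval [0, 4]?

Bisection error bound: |error| ≤ (b-a)/2^n
|error| ≤ (4 - 0)/2^19 = 4/2^19
|error| ≤ 0.0000076294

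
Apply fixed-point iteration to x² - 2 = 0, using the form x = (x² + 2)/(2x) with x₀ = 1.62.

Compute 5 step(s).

Equation: x² - 2 = 0
Fixed-point form: x = (x² + 2)/(2x)
x₀ = 1.62

x_1 = g(1.620000) = 1.427284
x_2 = g(1.427284) = 1.414273
x_3 = g(1.414273) = 1.414214
x_4 = g(1.414214) = 1.414214
x_5 = g(1.414214) = 1.414214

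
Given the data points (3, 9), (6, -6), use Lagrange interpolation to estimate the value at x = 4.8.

Lagrange interpolation formula:
P(x) = Σ yᵢ × Lᵢ(x)
where Lᵢ(x) = Π_{j≠i} (x - xⱼ)/(xᵢ - xⱼ)

L_0(4.8) = (4.8 - 6)/(3 - 6) = 0.400000
L_1(4.8) = (4.8 - 3)/(6 - 3) = 0.600000

P(4.8) = 9×L_0(4.8) + (-6)×L_1(4.8)
P(4.8) = 0.000000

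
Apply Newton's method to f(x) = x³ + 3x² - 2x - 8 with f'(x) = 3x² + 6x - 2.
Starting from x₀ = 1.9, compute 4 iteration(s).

f(x) = x³ + 3x² - 2x - 8
f'(x) = 3x² + 6x - 2
x₀ = 1.9

Newton-Raphson formula: x_{n+1} = x_n - f(x_n)/f'(x_n)

Iteration 1:
  f(1.900000) = 5.889000
  f'(1.900000) = 20.230000
  x_1 = 1.900000 - 5.889000/20.230000 = 1.608898
Iteration 2:
  f(1.608898) = 0.712575
  f'(1.608898) = 15.419041
  x_2 = 1.608898 - 0.712575/15.419041 = 1.562684
Iteration 3:
  f(1.562684) = 0.016617
  f'(1.562684) = 14.702044
  x_3 = 1.562684 - 0.016617/14.702044 = 1.561553
Iteration 4:
  f(1.561553) = 0.000010
  f'(1.561553) = 14.684669
  x_4 = 1.561553 - 0.000010/14.684669 = 1.561553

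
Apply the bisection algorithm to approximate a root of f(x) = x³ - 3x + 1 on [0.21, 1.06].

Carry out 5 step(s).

f(x) = x³ - 3x + 1
Initial interval: [0.21, 1.06]

Iteration 1:
  c_1 = (0.210000 + 1.060000)/2 = 0.635000
  f(c_1) = f(0.635000) = -0.648952
  f(a) × f(c) < 0, new interval: [0.210000, 0.635000]
Iteration 2:
  c_2 = (0.210000 + 0.635000)/2 = 0.422500
  f(c_2) = f(0.422500) = -0.192081
  f(a) × f(c) < 0, new interval: [0.210000, 0.422500]
Iteration 3:
  c_3 = (0.210000 + 0.422500)/2 = 0.316250
  f(c_3) = f(0.316250) = 0.082879
  f(a) × f(c) ≥ 0, new interval: [0.316250, 0.422500]
Iteration 4:
  c_4 = (0.316250 + 0.422500)/2 = 0.369375
  f(c_4) = f(0.369375) = -0.057728
  f(a) × f(c) < 0, new interval: [0.316250, 0.369375]
Iteration 5:
  c_5 = (0.316250 + 0.369375)/2 = 0.342812
  f(c_5) = f(0.342812) = 0.011850
  f(a) × f(c) ≥ 0, new interval: [0.342812, 0.369375]

After 5 iteration(s), the approximation is c_5 = 0.342812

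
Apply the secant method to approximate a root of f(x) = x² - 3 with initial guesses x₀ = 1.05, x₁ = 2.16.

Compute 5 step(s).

f(x) = x² - 3
x₀ = 1.05, x₁ = 2.16

Secant formula: x_{n+1} = x_n - f(x_n)(x_n - x_{n-1})/(f(x_n) - f(x_{n-1}))

Iteration 1:
  f(1.050000) = -1.897500
  f(2.160000) = 1.665600
  x_2 = 2.160000 - 1.665600×(2.160000 - 1.050000)/(1.665600 - (-1.897500))
       = 1.641121
Iteration 2:
  f(2.160000) = 1.665600
  f(1.641121) = -0.306720
  x_3 = 1.641121 - (-0.306720)×(1.641121 - 2.160000)/(-0.306720 - 1.665600)
       = 1.721814
Iteration 3:
  f(1.641121) = -0.306720
  f(1.721814) = -0.035358
  x_4 = 1.721814 - (-0.035358)×(1.721814 - 1.641121)/(-0.035358 - (-0.306720))
       = 1.732328
Iteration 4:
  f(1.721814) = -0.035358
  f(1.732328) = 0.000959
  x_5 = 1.732328 - 0.000959×(1.732328 - 1.721814)/(0.000959 - (-0.035358))
       = 1.732050
Iteration 5:
  f(1.732328) = 0.000959
  f(1.732050) = -0.000003
  x_6 = 1.732050 - (-0.000003)×(1.732050 - 1.732328)/(-0.000003 - 0.000959)
       = 1.732051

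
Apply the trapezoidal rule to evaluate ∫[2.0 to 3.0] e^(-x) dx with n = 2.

f(x) = e^(-x)
a = 2.0, b = 3.0, n = 2
h = (b - a)/n = 0.500000

Trapezoidal rule: (h/2)[f(x₀) + 2f(x₁) + 2f(x₂) + ... + f(xₙ)]

x_0 = 2.0000, f(x_0) = 0.135335, coefficient = 1
x_1 = 2.5000, f(x_1) = 0.082085, coefficient = 2
x_2 = 3.0000, f(x_2) = 0.049787, coefficient = 1

I ≈ (0.500000/2) × 0.349292 = 0.087323
Exact value: 0.085548
Error: 0.001775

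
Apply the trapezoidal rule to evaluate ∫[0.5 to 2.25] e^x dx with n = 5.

f(x) = e^x
a = 0.5, b = 2.25, n = 5
h = (b - a)/n = 0.350000

Trapezoidal rule: (h/2)[f(x₀) + 2f(x₁) + 2f(x₂) + ... + f(xₙ)]

x_0 = 0.5000, f(x_0) = 1.648721, coefficient = 1
x_1 = 0.8500, f(x_1) = 2.339647, coefficient = 2
x_2 = 1.2000, f(x_2) = 3.320117, coefficient = 2
x_3 = 1.5500, f(x_3) = 4.711470, coefficient = 2
x_4 = 1.9000, f(x_4) = 6.685894, coefficient = 2
x_5 = 2.2500, f(x_5) = 9.487736, coefficient = 1

I ≈ (0.350000/2) × 45.250714 = 7.918875
Exact value: 7.839015
Error: 0.079860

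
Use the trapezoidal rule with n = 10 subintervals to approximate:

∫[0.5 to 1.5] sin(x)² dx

f(x) = sin(x)²
a = 0.5, b = 1.5, n = 10
h = (b - a)/n = 0.100000

Trapezoidal rule: (h/2)[f(x₀) + 2f(x₁) + 2f(x₂) + ... + f(xₙ)]

x_0 = 0.5000, f(x_0) = 0.229849, coefficient = 1
x_1 = 0.6000, f(x_1) = 0.318821, coefficient = 2
x_2 = 0.7000, f(x_2) = 0.415016, coefficient = 2
x_3 = 0.8000, f(x_3) = 0.514600, coefficient = 2
x_4 = 0.9000, f(x_4) = 0.613601, coefficient = 2
x_5 = 1.0000, f(x_5) = 0.708073, coefficient = 2
x_6 = 1.1000, f(x_6) = 0.794251, coefficient = 2
x_7 = 1.2000, f(x_7) = 0.868697, coefficient = 2
x_8 = 1.3000, f(x_8) = 0.928444, coefficient = 2
x_9 = 1.4000, f(x_9) = 0.971111, coefficient = 2
x_10 = 1.5000, f(x_10) = 0.994996, coefficient = 1

I ≈ (0.100000/2) × 13.490075 = 0.674504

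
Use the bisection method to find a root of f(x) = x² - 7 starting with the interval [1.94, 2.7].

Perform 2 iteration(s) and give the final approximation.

f(x) = x² - 7
Initial interval: [1.94, 2.7]

Iteration 1:
  c_1 = (1.940000 + 2.700000)/2 = 2.320000
  f(c_1) = f(2.320000) = -1.617600
  f(a) × f(c) ≥ 0, new interval: [2.320000, 2.700000]
Iteration 2:
  c_2 = (2.320000 + 2.700000)/2 = 2.510000
  f(c_2) = f(2.510000) = -0.699900
  f(a) × f(c) ≥ 0, new interval: [2.510000, 2.700000]

After 2 iteration(s), the approximation is c_2 = 2.510000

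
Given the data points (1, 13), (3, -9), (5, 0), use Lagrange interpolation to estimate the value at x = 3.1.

Lagrange interpolation formula:
P(x) = Σ yᵢ × Lᵢ(x)
where Lᵢ(x) = Π_{j≠i} (x - xⱼ)/(xᵢ - xⱼ)

L_0(3.1) = (3.1 - 3)/(1 - 3) × (3.1 - 5)/(1 - 5) = -0.023750
L_1(3.1) = (3.1 - 1)/(3 - 1) × (3.1 - 5)/(3 - 5) = 0.997500
L_2(3.1) = (3.1 - 1)/(5 - 1) × (3.1 - 3)/(5 - 3) = 0.026250

P(3.1) = 13×L_0(3.1) + (-9)×L_1(3.1) + 0×L_2(3.1)
P(3.1) = -9.286250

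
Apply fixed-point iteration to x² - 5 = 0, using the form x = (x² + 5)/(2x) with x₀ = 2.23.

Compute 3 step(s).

Equation: x² - 5 = 0
Fixed-point form: x = (x² + 5)/(2x)
x₀ = 2.23

x_1 = g(2.230000) = 2.236076
x_2 = g(2.236076) = 2.236068
x_3 = g(2.236068) = 2.236068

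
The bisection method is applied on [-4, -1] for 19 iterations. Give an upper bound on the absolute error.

Bisection error bound: |error| ≤ (b-a)/2^n
|error| ≤ (-1 - (-4))/2^19 = 3/2^19
|error| ≤ 0.0000057220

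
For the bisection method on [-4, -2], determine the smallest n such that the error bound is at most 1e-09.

We need (b-a)/2^n ≤ 1e-09
(-2 - (-4))/2^n ≤ 1e-09
2/2^n ≤ 1e-09
2^n ≥ 2000000000
n ≥ log₂(2000000000) = 30.90
n ≥ 31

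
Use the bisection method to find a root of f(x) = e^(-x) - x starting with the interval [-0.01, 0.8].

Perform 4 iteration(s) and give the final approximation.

f(x) = e^(-x) - x
Initial interval: [-0.01, 0.8]

Iteration 1:
  c_1 = (-0.010000 + 0.800000)/2 = 0.395000
  f(c_1) = f(0.395000) = 0.278680
  f(a) × f(c) ≥ 0, new interval: [0.395000, 0.800000]
Iteration 2:
  c_2 = (0.395000 + 0.800000)/2 = 0.597500
  f(c_2) = f(0.597500) = -0.047315
  f(a) × f(c) < 0, new interval: [0.395000, 0.597500]
Iteration 3:
  c_3 = (0.395000 + 0.597500)/2 = 0.496250
  f(c_3) = f(0.496250) = 0.112559
  f(a) × f(c) ≥ 0, new interval: [0.496250, 0.597500]
Iteration 4:
  c_4 = (0.496250 + 0.597500)/2 = 0.546875
  f(c_4) = f(0.546875) = 0.031881
  f(a) × f(c) ≥ 0, new interval: [0.546875, 0.597500]

After 4 iteration(s), the approximation is c_4 = 0.546875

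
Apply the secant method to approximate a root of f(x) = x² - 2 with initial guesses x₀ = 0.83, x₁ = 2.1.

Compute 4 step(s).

f(x) = x² - 2
x₀ = 0.83, x₁ = 2.1

Secant formula: x_{n+1} = x_n - f(x_n)(x_n - x_{n-1})/(f(x_n) - f(x_{n-1}))

Iteration 1:
  f(0.830000) = -1.311100
  f(2.100000) = 2.410000
  x_2 = 2.100000 - 2.410000×(2.100000 - 0.830000)/(2.410000 - (-1.311100))
       = 1.277474
Iteration 2:
  f(2.100000) = 2.410000
  f(1.277474) = -0.368059
  x_3 = 1.277474 - (-0.368059)×(1.277474 - 2.100000)/(-0.368059 - 2.410000)
       = 1.386449
Iteration 3:
  f(1.277474) = -0.368059
  f(1.386449) = -0.077759
  x_4 = 1.386449 - (-0.077759)×(1.386449 - 1.277474)/(-0.077759 - (-0.368059))
       = 1.415639
Iteration 4:
  f(1.386449) = -0.077759
  f(1.415639) = 0.004033
  x_5 = 1.415639 - 0.004033×(1.415639 - 1.386449)/(0.004033 - (-0.077759))
       = 1.414199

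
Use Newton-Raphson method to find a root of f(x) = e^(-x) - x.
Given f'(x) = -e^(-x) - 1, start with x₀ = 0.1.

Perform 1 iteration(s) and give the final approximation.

f(x) = e^(-x) - x
f'(x) = -e^(-x) - 1
x₀ = 0.1

Newton-Raphson formula: x_{n+1} = x_n - f(x_n)/f'(x_n)

Iteration 1:
  f(0.100000) = 0.804837
  f'(0.100000) = -1.904837
  x_1 = 0.100000 - 0.804837/(-1.904837) = 0.522523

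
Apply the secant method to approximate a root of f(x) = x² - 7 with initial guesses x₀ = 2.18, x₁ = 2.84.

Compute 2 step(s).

f(x) = x² - 7
x₀ = 2.18, x₁ = 2.84

Secant formula: x_{n+1} = x_n - f(x_n)(x_n - x_{n-1})/(f(x_n) - f(x_{n-1}))

Iteration 1:
  f(2.180000) = -2.247600
  f(2.840000) = 1.065600
  x_2 = 2.840000 - 1.065600×(2.840000 - 2.180000)/(1.065600 - (-2.247600))
       = 2.627729
Iteration 2:
  f(2.840000) = 1.065600
  f(2.627729) = -0.095040
  x_3 = 2.627729 - (-0.095040)×(2.627729 - 2.840000)/(-0.095040 - 1.065600)
       = 2.645111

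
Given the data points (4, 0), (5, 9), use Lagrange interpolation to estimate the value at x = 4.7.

Lagrange interpolation formula:
P(x) = Σ yᵢ × Lᵢ(x)
where Lᵢ(x) = Π_{j≠i} (x - xⱼ)/(xᵢ - xⱼ)

L_0(4.7) = (4.7 - 5)/(4 - 5) = 0.300000
L_1(4.7) = (4.7 - 4)/(5 - 4) = 0.700000

P(4.7) = 0×L_0(4.7) + 9×L_1(4.7)
P(4.7) = 6.300000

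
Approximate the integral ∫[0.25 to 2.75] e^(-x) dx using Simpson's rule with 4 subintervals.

f(x) = e^(-x)
a = 0.25, b = 2.75, n = 4
h = (b - a)/n = 0.625000

Simpson's rule: (h/3)[f(x₀) + 4f(x₁) + 2f(x₂) + ... + f(xₙ)]

x_0 = 0.2500, f(x_0) = 0.778801, coefficient = 1
x_1 = 0.8750, f(x_1) = 0.416862, coefficient = 4
x_2 = 1.5000, f(x_2) = 0.223130, coefficient = 2
x_3 = 2.1250, f(x_3) = 0.119433, coefficient = 4
x_4 = 2.7500, f(x_4) = 0.063928, coefficient = 1

I ≈ (0.625000/3) × 3.434169 = 0.715452
Exact value: 0.714873
Error: 0.000579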